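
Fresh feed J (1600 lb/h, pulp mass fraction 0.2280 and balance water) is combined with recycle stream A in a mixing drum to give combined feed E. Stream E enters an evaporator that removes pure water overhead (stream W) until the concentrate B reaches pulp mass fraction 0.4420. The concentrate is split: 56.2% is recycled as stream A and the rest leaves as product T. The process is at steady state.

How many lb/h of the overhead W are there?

Overall pulp balance (none leaves overhead): pulp in fresh feed = pulp in product, i.e. 1600×0.228 = (1−0.562)·B·0.442.
B = 364.8/(0.442×0.438) = 1884.3 lb/h.
Recycle A = 0.562×1884.3 = 1059 lb/h.
Combined feed E = 1600 + 1059 = 2659 lb/h.
Overhead W = E − B = 2659 − 1884.3 = 774.66 lb/h.

774.7 lb/h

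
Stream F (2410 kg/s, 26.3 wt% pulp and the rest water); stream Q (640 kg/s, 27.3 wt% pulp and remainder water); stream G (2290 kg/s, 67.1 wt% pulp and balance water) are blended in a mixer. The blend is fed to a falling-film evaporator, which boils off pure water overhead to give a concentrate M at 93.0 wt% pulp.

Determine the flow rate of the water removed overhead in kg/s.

2818 kg/s

pulp entering = 2410×0.263 + 640×0.273 + 2290×0.671 = 2345.1 kg/s.
All pulp reports to M, so M = 2345.1/0.930 = 2521.7 kg/s.
Total feed = 5340 kg/s; overhead = 5340 − 2521.7 = 2818.3 kg/s.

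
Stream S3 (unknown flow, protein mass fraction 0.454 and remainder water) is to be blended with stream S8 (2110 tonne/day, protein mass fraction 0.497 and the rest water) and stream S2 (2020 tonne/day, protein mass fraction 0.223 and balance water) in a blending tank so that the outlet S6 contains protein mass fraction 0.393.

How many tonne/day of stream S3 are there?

2032 tonne/day

Let S3 be the unknown flow. Total out = 4130 + S3.
protein balance: 1499.1 + 0.454·S3 = 0.393·(4130 + S3)
(0.454 − 0.393)·S3 = 0.393×4130 − 1499.1 = 123.96
S3 = 123.96 / 0.061 = 2032.1 tonne/day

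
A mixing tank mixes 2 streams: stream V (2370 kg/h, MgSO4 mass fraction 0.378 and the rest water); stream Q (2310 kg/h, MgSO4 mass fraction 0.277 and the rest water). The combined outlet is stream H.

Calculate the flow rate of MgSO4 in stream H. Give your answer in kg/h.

MgSO4 out = MgSO4 in = 2370×0.378 + 2310×0.277 = 1535.7 kg/h.

1536 kg/h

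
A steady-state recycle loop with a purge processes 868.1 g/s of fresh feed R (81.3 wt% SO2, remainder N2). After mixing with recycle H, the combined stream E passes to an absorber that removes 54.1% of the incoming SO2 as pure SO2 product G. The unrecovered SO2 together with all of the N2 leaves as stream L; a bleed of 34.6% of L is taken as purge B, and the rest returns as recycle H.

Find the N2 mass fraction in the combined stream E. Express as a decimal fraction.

N2 enters only via R and leaves only via the purge: 868.1×0.187 = 0.346×(N2 in L), and the absorber passes all N2, so N2 in E = N2 in L = 469.18 g/s.
SO2 in E: m_A = 868.1×0.813 + (1−0.346)·(1−0.541)·m_A, so m_A = 705.77/0.6998 = 1008.5 g/s.
E = 1008.5 + 469.18 = 1477.7 g/s.
N2 fraction in E = 469.18/1477.7 = 0.318.

0.318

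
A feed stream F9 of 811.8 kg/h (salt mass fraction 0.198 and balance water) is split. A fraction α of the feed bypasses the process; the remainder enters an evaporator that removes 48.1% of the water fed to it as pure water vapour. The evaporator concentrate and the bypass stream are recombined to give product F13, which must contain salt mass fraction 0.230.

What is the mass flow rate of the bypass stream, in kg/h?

All 811.8×0.198 = 160.74 kg/h of salt reaches F13, so F13 = 160.74/0.230 = 698.85 kg/h and vapour = 112.95 kg/h.
The evaporator receives (1−α)·811.8 of feed at 0.802 water and removes 0.481 of that water:
0.481×0.802×(1−α)×811.8 = 112.95
(1−α) = 112.95/313.16 = 0.3607;  α = 0.6393.
Bypass flow = 0.6393×811.8 = 519.01 kg/h.

519 kg/h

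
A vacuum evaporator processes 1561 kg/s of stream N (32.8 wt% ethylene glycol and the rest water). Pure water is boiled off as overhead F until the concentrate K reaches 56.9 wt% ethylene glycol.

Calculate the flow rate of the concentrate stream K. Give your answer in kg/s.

899.8 kg/s

ethylene glycol is conserved: 1561×0.328 = 512.01 kg/s all reports to the concentrate.
Concentrate = 512.01/(target fraction) = 899.84 kg/s.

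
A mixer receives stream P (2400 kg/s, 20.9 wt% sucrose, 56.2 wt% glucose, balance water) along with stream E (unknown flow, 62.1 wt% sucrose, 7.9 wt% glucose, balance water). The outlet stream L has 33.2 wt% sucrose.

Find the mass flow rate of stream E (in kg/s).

Let E be the unknown flow. Total out = 2400 + E.
sucrose balance: 501.6 + 0.621·E = 0.332·(2400 + E)
(0.621 − 0.332)·E = 0.332×2400 − 501.6 = 295.2
E = 295.2 / 0.289 = 1021.5 kg/s

1021 kg/s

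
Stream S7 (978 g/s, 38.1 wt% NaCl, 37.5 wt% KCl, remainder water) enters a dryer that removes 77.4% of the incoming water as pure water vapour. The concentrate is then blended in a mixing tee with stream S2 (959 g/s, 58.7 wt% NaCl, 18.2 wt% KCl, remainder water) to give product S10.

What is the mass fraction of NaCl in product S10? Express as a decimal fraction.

0.534

Vapour removed = 0.774×0.244×978 = 184.7 g/s; concentrate = 793.3 g/s.
NaCl reaching the mixer = 372.62 (from concentrate) + 959×0.587 = 935.55 g/s.
Product flow = 793.3 + 959 = 1752.3 g/s; NaCl fraction = 0.534.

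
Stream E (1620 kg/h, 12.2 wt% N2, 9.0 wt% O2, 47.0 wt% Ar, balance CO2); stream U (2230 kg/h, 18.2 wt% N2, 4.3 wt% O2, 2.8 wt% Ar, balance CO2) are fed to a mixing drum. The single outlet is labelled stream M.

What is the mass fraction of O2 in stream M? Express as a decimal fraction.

0.063

Total flow out = 1620 + 2230 = 3850 kg/h.
O2 in = 1620×0.090 + 2230×0.043 = 241.69 kg/h.
O2 mass fraction in M = 241.69/3850 = 0.063.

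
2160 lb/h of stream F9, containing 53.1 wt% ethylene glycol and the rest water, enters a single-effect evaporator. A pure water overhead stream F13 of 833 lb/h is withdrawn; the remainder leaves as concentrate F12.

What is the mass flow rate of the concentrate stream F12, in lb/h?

1327 lb/h

Concentrate = 2160 − 833 = 1327 lb/h.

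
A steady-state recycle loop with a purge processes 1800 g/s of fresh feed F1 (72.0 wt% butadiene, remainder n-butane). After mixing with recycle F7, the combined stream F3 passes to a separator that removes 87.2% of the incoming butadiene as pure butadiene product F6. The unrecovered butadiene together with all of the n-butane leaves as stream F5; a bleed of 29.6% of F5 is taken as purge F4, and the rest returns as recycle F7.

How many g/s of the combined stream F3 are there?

3127 g/s

n-butane enters only via F1 and leaves only via the purge: 1800×0.280 = 0.296×(n-butane in F5), and the separator passes all n-butane, so n-butane in F3 = n-butane in F5 = 1702.7 g/s.
butadiene in F3: m_A = 1800×0.720 + (1−0.296)·(1−0.872)·m_A, so m_A = 1296/0.9099 = 1424.4 g/s.
F3 = 1424.4 + 1702.7 = 3127.1 g/s.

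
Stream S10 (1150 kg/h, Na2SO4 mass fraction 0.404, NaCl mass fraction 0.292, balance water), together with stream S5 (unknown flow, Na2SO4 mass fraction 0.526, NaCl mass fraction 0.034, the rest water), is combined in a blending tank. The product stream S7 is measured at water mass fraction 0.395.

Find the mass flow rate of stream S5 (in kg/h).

2326 kg/h

Let S5 be the unknown flow. Total out = 1150 + S5.
water balance: 349.6 + 0.440·S5 = 0.395·(1150 + S5)
(0.440 − 0.395)·S5 = 0.395×1150 − 349.6 = 104.65
S5 = 104.65 / 0.045 = 2325.6 kg/h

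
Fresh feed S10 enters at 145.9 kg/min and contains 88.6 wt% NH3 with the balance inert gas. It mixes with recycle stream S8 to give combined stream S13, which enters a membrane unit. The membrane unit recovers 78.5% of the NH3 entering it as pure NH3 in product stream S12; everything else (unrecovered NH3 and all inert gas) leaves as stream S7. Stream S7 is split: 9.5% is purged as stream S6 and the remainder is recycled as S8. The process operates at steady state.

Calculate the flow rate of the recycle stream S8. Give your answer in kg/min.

189.7 kg/min

inert gas enters only via S10 and leaves only via the purge: 145.9×0.114 = 0.095×(inert gas in S7), and the membrane unit passes all inert gas, so inert gas in S13 = inert gas in S7 = 175.08 kg/min.
NH3 in S13: m_A = 145.9×0.886 + (1−0.095)·(1−0.785)·m_A, so m_A = 129.27/0.8054 = 160.5 kg/min.
S7 = (1−0.785)×160.5 + 175.08 = 209.59 kg/min.
Recycle S8 = (1−0.095)×209.59 = 189.68 kg/min.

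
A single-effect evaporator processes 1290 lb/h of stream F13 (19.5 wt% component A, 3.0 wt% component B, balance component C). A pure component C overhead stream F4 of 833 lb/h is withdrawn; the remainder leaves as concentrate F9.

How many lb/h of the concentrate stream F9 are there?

457 lb/h

Concentrate = 1290 − 833 = 457 lb/h.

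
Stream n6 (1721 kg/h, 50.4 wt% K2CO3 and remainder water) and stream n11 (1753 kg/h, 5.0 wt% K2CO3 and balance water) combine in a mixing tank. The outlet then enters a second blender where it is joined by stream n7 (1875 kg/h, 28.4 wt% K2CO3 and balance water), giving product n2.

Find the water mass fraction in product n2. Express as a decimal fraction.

Overall, product flow = 5349 kg/h.
water in = 1721×0.496 + 1753×0.950 + 1875×0.716 = 3861.5 kg/h.
water fraction in n2 = 0.722.

0.722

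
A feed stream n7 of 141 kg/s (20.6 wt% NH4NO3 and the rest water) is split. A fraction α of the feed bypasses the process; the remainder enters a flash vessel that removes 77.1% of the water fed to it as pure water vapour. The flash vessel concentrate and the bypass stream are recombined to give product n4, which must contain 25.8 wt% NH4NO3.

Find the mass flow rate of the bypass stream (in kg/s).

All 141×0.206 = 29.046 kg/s of NH4NO3 reaches n4, so n4 = 29.046/0.258 = 112.58 kg/s and vapour = 28.419 kg/s.
The evaporator receives (1−α)·141 of feed at 0.794 water and removes 0.771 of that water:
0.771×0.794×(1−α)×141 = 28.419
(1−α) = 28.419/86.317 = 0.3292;  α = 0.6708.
Bypass flow = 0.6708×141 = 94.578 kg/s.

94.58 kg/s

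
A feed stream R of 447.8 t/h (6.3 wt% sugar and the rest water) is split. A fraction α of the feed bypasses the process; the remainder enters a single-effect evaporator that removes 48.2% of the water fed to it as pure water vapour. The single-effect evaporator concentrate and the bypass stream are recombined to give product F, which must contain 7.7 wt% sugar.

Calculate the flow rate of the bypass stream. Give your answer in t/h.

All 447.8×0.063 = 28.211 t/h of sugar reaches F, so F = 28.211/0.077 = 366.38 t/h and vapour = 81.418 t/h.
The evaporator receives (1−α)·447.8 of feed at 0.937 water and removes 0.482 of that water:
0.482×0.937×(1−α)×447.8 = 81.418
(1−α) = 81.418/202.24 = 0.4026;  α = 0.5974.
Bypass flow = 0.5974×447.8 = 267.53 t/h.

267.5 t/h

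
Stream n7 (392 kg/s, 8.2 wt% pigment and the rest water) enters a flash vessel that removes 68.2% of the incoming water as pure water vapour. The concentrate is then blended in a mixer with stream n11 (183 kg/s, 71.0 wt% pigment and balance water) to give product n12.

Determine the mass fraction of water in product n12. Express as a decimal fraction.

Vapour removed = 0.682×0.918×392 = 245.42 kg/s; concentrate = 146.58 kg/s.
water reaching the mixer = 114.43 (from concentrate) + 183×0.290 = 167.5 kg/s.
Product flow = 146.58 + 183 = 329.58 kg/s; water fraction = 0.508.

0.508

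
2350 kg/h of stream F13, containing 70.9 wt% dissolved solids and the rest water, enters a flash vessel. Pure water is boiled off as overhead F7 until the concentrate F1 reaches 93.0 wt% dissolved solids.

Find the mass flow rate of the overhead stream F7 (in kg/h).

558.4 kg/h

dissolved solids is conserved: 2350×0.709 = 1666.1 kg/h all reports to the concentrate.
Concentrate = 1666.1/(target fraction) = 1791.6 kg/h.
Overhead = 2350 − 1791.6 = 558.44 kg/h.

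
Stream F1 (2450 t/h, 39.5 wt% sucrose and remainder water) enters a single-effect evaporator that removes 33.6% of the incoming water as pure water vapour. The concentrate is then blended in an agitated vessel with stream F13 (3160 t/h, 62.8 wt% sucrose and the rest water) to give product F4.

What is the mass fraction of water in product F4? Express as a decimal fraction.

Vapour removed = 0.336×0.605×2450 = 498.04 t/h; concentrate = 1952 t/h.
water reaching the mixer = 984.21 (from concentrate) + 3160×0.372 = 2159.7 t/h.
Product flow = 1952 + 3160 = 5112 t/h; water fraction = 0.422.

0.422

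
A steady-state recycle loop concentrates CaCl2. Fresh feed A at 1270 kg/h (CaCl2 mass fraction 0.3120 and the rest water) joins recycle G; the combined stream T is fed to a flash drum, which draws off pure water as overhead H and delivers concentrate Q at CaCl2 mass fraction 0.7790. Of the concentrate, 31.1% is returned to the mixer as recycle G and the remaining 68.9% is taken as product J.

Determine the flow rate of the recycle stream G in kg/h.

Overall CaCl2 balance (none leaves overhead): CaCl2 in fresh feed = CaCl2 in product, i.e. 1270×0.312 = (1−0.311)·Q·0.779.
Q = 396.24/(0.779×0.689) = 738.25 kg/h.
Recycle G = 0.311×738.25 = 229.59 kg/h.

229.6 kg/h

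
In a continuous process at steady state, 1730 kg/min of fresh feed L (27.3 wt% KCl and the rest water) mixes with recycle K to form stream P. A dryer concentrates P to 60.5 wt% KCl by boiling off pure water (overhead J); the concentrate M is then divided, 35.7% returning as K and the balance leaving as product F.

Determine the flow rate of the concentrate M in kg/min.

1214 kg/min

Overall KCl balance (none leaves overhead): KCl in fresh feed = KCl in product, i.e. 1730×0.273 = (1−0.357)·M·0.605.
M = 472.29/(0.605×0.643) = 1214.1 kg/min.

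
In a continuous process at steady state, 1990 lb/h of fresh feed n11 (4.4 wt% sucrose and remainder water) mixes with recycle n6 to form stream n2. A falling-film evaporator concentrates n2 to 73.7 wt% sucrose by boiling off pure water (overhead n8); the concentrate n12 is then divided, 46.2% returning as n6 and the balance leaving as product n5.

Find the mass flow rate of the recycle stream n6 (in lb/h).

Overall sucrose balance (none leaves overhead): sucrose in fresh feed = sucrose in product, i.e. 1990×0.044 = (1−0.462)·n12·0.737.
n12 = 87.56/(0.737×0.538) = 220.83 lb/h.
Recycle n6 = 0.462×220.83 = 102.02 lb/h.

102 lb/h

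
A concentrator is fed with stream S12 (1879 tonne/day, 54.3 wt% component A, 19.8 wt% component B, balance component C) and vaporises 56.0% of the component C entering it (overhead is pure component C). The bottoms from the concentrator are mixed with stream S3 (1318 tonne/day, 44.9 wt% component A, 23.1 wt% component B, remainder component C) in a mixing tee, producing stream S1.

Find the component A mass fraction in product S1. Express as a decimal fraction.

0.551

Vapour removed = 0.560×0.259×1879 = 272.53 tonne/day; concentrate = 1606.5 tonne/day.
component A reaching the mixer = 1020.3 (from concentrate) + 1318×0.449 = 1612.1 tonne/day.
Product flow = 1606.5 + 1318 = 2924.5 tonne/day; component A fraction = 0.551.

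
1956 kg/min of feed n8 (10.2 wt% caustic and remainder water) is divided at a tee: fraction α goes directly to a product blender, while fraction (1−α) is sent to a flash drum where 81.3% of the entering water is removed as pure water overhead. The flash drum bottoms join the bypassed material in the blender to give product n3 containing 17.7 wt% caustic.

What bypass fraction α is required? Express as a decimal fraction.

All 1956×0.102 = 199.51 kg/min of caustic reaches n3, so n3 = 199.51/0.177 = 1127.2 kg/min and vapour = 828.81 kg/min.
The evaporator receives (1−α)·1956 of feed at 0.898 water and removes 0.813 of that water:
0.813×0.898×(1−α)×1956 = 828.81
(1−α) = 828.81/1428 = 0.5804;  α = 0.4196.

0.420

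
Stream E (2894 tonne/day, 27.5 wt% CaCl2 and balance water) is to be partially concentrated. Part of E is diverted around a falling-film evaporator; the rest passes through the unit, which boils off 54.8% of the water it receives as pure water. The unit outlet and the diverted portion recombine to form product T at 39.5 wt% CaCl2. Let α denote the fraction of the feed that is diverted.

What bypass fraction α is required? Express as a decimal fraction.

All 2894×0.275 = 795.85 tonne/day of CaCl2 reaches T, so T = 795.85/0.395 = 2014.8 tonne/day and vapour = 879.19 tonne/day.
The evaporator receives (1−α)·2894 of feed at 0.725 water and removes 0.548 of that water:
0.548×0.725×(1−α)×2894 = 879.19
(1−α) = 879.19/1149.8 = 0.7647;  α = 0.2353.

0.235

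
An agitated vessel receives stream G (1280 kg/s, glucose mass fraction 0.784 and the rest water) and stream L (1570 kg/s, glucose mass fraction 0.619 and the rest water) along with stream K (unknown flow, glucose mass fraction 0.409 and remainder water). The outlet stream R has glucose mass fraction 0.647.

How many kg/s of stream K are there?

552.1 kg/s

Let K be the unknown flow. Total out = 2850 + K.
glucose balance: 1975.3 + 0.409·K = 0.647·(2850 + K)
(0.409 − 0.647)·K = 0.647×2850 − 1975.3 = -131.4
K = -131.4 / -0.238 = 552.1 kg/s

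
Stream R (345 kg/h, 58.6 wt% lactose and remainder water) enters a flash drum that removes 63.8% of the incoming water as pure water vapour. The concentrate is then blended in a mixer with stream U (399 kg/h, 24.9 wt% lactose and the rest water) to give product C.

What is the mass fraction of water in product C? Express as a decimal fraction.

Vapour removed = 0.638×0.414×345 = 91.126 kg/h; concentrate = 253.87 kg/h.
water reaching the mixer = 51.704 (from concentrate) + 399×0.751 = 351.35 kg/h.
Product flow = 253.87 + 399 = 652.87 kg/h; water fraction = 0.538.

0.538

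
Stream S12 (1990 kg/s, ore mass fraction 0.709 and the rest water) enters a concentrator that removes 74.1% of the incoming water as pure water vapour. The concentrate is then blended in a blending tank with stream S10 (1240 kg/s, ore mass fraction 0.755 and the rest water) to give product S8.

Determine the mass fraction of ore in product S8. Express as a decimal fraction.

0.838

Vapour removed = 0.741×0.291×1990 = 429.11 kg/s; concentrate = 1560.9 kg/s.
ore reaching the mixer = 1410.9 (from concentrate) + 1240×0.755 = 2347.1 kg/s.
Product flow = 1560.9 + 1240 = 2800.9 kg/s; ore fraction = 0.838.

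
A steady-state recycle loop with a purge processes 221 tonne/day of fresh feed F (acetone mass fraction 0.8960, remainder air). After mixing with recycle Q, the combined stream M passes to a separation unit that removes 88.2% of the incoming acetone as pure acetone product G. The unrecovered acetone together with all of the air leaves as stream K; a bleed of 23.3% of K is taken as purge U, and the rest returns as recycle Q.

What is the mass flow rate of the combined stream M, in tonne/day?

air enters only via F and leaves only via the purge: 221×0.104 = 0.233×(air in K), and the separation unit passes all air, so air in M = air in K = 98.644 tonne/day.
acetone in M: m_A = 221×0.896 + (1−0.233)·(1−0.882)·m_A, so m_A = 198.02/0.9095 = 217.72 tonne/day.
M = 217.72 + 98.644 = 316.36 tonne/day.

316.4 tonne/day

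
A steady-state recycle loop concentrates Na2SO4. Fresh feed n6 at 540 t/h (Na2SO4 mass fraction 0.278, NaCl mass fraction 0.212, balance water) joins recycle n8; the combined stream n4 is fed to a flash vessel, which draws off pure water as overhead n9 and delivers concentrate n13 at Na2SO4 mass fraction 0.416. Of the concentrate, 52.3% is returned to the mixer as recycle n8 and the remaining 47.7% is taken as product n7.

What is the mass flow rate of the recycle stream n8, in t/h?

395.7 t/h

Overall Na2SO4 balance (none leaves overhead): Na2SO4 in fresh feed = Na2SO4 in product, i.e. 540×0.278 = (1−0.523)·n13·0.416.
n13 = 150.12/(0.416×0.477) = 756.53 t/h.
Recycle n8 = 0.523×756.53 = 395.67 t/h.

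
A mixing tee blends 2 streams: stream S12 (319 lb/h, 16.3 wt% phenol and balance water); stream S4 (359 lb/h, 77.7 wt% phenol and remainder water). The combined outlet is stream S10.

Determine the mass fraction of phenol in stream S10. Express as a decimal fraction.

Total flow out = 319 + 359 = 678 lb/h.
phenol in = 319×0.163 + 359×0.777 = 330.94 lb/h.
phenol mass fraction in S10 = 330.94/678 = 0.488.

0.488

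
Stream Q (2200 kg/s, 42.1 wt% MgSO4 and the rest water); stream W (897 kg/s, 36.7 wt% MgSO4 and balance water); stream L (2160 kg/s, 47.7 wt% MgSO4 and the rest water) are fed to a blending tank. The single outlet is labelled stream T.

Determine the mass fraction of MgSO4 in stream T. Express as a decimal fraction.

0.435

Total flow out = 2200 + 897 + 2160 = 5257 kg/s.
MgSO4 in = 2200×0.421 + 897×0.367 + 2160×0.477 = 2285.7 kg/s.
MgSO4 mass fraction in T = 2285.7/5257 = 0.435.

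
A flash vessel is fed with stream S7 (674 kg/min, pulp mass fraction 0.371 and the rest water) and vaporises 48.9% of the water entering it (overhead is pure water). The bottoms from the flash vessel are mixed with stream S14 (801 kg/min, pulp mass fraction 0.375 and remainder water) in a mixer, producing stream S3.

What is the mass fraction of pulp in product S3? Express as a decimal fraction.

Vapour removed = 0.489×0.629×674 = 207.31 kg/min; concentrate = 466.69 kg/min.
pulp reaching the mixer = 250.05 (from concentrate) + 801×0.375 = 550.43 kg/min.
Product flow = 466.69 + 801 = 1267.7 kg/min; pulp fraction = 0.434.

0.434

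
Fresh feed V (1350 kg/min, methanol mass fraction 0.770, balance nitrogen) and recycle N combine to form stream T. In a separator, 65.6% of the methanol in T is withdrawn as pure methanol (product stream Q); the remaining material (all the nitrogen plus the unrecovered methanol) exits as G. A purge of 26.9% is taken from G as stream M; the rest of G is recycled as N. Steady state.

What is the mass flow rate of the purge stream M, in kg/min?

nitrogen enters only via V and leaves only via the purge: 1350×0.230 = 0.269×(nitrogen in G), and the separator passes all nitrogen, so nitrogen in T = nitrogen in G = 1154.3 kg/min.
methanol in T: m_A = 1350×0.770 + (1−0.269)·(1−0.656)·m_A, so m_A = 1039.5/0.7485 = 1388.7 kg/min.
G = (1−0.656)×1388.7 + 1154.3 = 1632 kg/min.
Purge M = 0.269×1632 = 439.01 kg/min.

439 kg/min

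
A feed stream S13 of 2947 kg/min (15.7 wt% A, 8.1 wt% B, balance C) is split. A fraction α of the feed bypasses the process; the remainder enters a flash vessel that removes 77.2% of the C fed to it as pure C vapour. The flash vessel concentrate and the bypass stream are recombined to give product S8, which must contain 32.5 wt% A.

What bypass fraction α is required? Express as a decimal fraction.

All 2947×0.157 = 462.68 kg/min of A reaches S8, so S8 = 462.68/0.325 = 1423.6 kg/min and vapour = 1523.4 kg/min.
The evaporator receives (1−α)·2947 of feed at 0.762 C and removes 0.772 of that C:
0.772×0.762×(1−α)×2947 = 1523.4
(1−α) = 1523.4/1733.6 = 0.8787;  α = 0.1213.

0.121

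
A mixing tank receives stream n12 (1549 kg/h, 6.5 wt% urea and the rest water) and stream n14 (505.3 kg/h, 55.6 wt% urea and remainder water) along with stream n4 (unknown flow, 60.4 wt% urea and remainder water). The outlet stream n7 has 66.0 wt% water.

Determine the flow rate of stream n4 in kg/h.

Let n4 be the unknown flow. Total out = 2054.3 + n4.
water balance: 1672.7 + 0.396·n4 = 0.660·(2054.3 + n4)
(0.396 − 0.660)·n4 = 0.660×2054.3 − 1672.7 = -316.83
n4 = -316.83 / -0.264 = 1200.1 kg/h

1200 kg/h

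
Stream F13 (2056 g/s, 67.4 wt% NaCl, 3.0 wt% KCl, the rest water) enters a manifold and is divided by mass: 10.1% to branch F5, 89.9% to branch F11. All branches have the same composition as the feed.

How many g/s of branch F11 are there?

1848 g/s

Branch F11 flow = 0.899×2056 = 1848.3 g/s.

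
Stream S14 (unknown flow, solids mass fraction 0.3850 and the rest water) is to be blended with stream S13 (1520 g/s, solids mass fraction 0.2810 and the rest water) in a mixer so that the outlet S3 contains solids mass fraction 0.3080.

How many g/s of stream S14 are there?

Let S14 be the unknown flow. Total out = 1520 + S14.
solids balance: 427.12 + 0.385·S14 = 0.308·(1520 + S14)
(0.385 − 0.308)·S14 = 0.308×1520 − 427.12 = 41.04
S14 = 41.04 / 0.077 = 532.99 g/s

533 g/s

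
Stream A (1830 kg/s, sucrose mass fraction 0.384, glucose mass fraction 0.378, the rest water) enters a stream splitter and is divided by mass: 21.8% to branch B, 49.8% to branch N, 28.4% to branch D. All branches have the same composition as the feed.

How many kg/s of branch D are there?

Branch D flow = 0.284×1830 = 519.72 kg/s.

519.7 kg/s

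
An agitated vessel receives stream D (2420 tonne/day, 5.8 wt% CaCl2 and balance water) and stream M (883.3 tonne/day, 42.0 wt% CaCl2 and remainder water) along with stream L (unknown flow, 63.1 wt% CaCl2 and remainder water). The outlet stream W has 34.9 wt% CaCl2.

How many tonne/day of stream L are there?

Let L be the unknown flow. Total out = 3303.3 + L.
CaCl2 balance: 511.35 + 0.631·L = 0.349·(3303.3 + L)
(0.631 − 0.349)·L = 0.349×3303.3 − 511.35 = 641.51
L = 641.51 / 0.282 = 2274.8 tonne/day

2275 tonne/day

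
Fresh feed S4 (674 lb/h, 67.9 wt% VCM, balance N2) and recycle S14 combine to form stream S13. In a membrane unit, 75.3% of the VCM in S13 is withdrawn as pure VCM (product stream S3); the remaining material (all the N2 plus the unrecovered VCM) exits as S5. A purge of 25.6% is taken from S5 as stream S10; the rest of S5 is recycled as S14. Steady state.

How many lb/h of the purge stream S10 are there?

251.8 lb/h

N2 enters only via S4 and leaves only via the purge: 674×0.321 = 0.256×(N2 in S5), and the membrane unit passes all N2, so N2 in S13 = N2 in S5 = 845.13 lb/h.
VCM in S13: m_A = 674×0.679 + (1−0.256)·(1−0.753)·m_A, so m_A = 457.65/0.8162 = 560.68 lb/h.
S5 = (1−0.753)×560.68 + 845.13 = 983.62 lb/h.
Purge S10 = 0.256×983.62 = 251.81 lb/h.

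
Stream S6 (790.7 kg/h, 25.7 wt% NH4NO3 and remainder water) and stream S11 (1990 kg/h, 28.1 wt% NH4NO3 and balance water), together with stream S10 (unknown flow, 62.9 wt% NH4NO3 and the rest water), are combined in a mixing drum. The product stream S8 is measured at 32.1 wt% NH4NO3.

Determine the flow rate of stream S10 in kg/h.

422.7 kg/h

Let S10 be the unknown flow. Total out = 2780.7 + S10.
NH4NO3 balance: 762.4 + 0.629·S10 = 0.321·(2780.7 + S10)
(0.629 − 0.321)·S10 = 0.321×2780.7 − 762.4 = 130.2
S10 = 130.2 / 0.308 = 422.74 kg/h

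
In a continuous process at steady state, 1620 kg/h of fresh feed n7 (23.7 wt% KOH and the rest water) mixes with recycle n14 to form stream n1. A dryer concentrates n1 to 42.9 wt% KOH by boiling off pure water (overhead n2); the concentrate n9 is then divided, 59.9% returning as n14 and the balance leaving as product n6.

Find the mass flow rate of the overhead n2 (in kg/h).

725 kg/h

Overall KOH balance (none leaves overhead): KOH in fresh feed = KOH in product, i.e. 1620×0.237 = (1−0.599)·n9·0.429.
n9 = 383.94/(0.429×0.401) = 2231.8 kg/h.
Recycle n14 = 0.599×2231.8 = 1336.9 kg/h.
Combined feed n1 = 1620 + 1336.9 = 2956.9 kg/h.
Overhead n2 = n1 − n9 = 2956.9 − 2231.8 = 725.03 kg/h.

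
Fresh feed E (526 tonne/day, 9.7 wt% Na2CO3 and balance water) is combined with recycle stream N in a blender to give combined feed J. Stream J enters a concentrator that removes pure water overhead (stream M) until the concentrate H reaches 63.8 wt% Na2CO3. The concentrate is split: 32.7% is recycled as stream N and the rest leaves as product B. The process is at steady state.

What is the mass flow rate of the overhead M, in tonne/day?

446 tonne/day

Overall Na2CO3 balance (none leaves overhead): Na2CO3 in fresh feed = Na2CO3 in product, i.e. 526×0.097 = (1−0.327)·H·0.638.
H = 51.022/(0.638×0.673) = 118.83 tonne/day.
Recycle N = 0.327×118.83 = 38.857 tonne/day.
Combined feed J = 526 + 38.857 = 564.86 tonne/day.
Overhead M = J − H = 564.86 − 118.83 = 446.03 tonne/day.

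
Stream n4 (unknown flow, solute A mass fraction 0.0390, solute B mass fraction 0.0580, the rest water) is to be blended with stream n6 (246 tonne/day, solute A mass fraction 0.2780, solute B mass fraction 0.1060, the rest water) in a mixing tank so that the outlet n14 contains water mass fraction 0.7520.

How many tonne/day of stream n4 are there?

221.6 tonne/day

Let n4 be the unknown flow. Total out = 246 + n4.
water balance: 151.54 + 0.903·n4 = 0.752·(246 + n4)
(0.903 − 0.752)·n4 = 0.752×246 − 151.54 = 33.456
n4 = 33.456 / 0.151 = 221.56 tonne/day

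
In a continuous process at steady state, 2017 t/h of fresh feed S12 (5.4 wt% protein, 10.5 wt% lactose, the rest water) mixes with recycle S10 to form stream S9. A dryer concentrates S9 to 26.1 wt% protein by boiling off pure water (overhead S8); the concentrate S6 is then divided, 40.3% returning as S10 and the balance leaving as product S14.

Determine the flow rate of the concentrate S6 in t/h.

699 t/h

Overall protein balance (none leaves overhead): protein in fresh feed = protein in product, i.e. 2017×0.054 = (1−0.403)·S6·0.261.
S6 = 108.92/(0.261×0.597) = 699.01 t/h.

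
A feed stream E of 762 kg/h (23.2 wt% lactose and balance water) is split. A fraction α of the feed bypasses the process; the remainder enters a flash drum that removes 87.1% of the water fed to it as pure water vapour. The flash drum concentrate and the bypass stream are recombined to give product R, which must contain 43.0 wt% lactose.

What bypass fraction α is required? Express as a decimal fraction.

0.312

All 762×0.232 = 176.78 kg/h of lactose reaches R, so R = 176.78/0.430 = 411.13 kg/h and vapour = 350.87 kg/h.
The evaporator receives (1−α)·762 of feed at 0.768 water and removes 0.871 of that water:
0.871×0.768×(1−α)×762 = 350.87
(1−α) = 350.87/509.72 = 0.6884;  α = 0.3116.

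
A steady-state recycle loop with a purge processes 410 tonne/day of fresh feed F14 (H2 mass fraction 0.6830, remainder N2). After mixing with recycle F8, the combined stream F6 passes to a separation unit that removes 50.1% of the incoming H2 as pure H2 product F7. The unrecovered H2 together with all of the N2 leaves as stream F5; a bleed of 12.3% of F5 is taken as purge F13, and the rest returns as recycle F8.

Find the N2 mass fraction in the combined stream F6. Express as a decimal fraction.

N2 enters only via F14 and leaves only via the purge: 410×0.317 = 0.123×(N2 in F5), and the separation unit passes all N2, so N2 in F6 = N2 in F5 = 1056.7 tonne/day.
H2 in F6: m_A = 410×0.683 + (1−0.123)·(1−0.501)·m_A, so m_A = 280.03/0.5624 = 497.94 tonne/day.
F6 = 497.94 + 1056.7 = 1554.6 tonne/day.
N2 fraction in F6 = 1056.7/1554.6 = 0.6797.

0.6797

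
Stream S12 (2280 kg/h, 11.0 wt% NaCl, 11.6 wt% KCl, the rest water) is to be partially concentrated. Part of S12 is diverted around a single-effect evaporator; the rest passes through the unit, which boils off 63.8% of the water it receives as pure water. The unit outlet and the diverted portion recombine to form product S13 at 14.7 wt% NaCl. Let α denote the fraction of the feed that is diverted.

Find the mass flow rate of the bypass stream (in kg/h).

All 2280×0.110 = 250.8 kg/h of NaCl reaches S13, so S13 = 250.8/0.147 = 1706.1 kg/h and vapour = 573.88 kg/h.
The evaporator receives (1−α)·2280 of feed at 0.774 water and removes 0.638 of that water:
0.638×0.774×(1−α)×2280 = 573.88
(1−α) = 573.88/1125.9 = 0.5097;  α = 0.4903.
Bypass flow = 0.4903×2280 = 1117.9 kg/h.

1118 kg/h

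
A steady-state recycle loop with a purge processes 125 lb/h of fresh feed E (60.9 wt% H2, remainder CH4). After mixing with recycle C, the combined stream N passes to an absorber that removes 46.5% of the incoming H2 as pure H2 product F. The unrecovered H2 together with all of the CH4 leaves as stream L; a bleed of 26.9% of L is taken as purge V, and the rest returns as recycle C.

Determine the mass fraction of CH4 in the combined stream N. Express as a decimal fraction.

CH4 enters only via E and leaves only via the purge: 125×0.391 = 0.269×(CH4 in L), and the absorber passes all CH4, so CH4 in N = CH4 in L = 181.69 lb/h.
H2 in N: m_A = 125×0.609 + (1−0.269)·(1−0.465)·m_A, so m_A = 76.125/0.6089 = 125.02 lb/h.
N = 125.02 + 181.69 = 306.71 lb/h.
CH4 fraction in N = 181.69/306.71 = 0.5924.

0.5924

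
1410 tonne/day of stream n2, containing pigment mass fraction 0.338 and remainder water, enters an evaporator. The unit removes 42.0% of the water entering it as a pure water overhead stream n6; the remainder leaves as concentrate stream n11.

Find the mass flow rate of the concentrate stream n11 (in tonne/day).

water entering = 1410×0.662 = 933.42 tonne/day; overhead removed = 0.420×933.42 = 392.04 tonne/day.
Concentrate = 1410 − 392.04 = 1018 tonne/day.

1018 tonne/day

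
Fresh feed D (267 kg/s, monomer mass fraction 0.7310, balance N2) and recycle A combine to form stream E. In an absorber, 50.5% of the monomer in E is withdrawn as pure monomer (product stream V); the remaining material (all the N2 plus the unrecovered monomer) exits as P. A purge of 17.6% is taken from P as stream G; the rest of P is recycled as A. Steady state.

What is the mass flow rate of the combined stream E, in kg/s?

737.7 kg/s

N2 enters only via D and leaves only via the purge: 267×0.269 = 0.176×(N2 in P), and the absorber passes all N2, so N2 in E = N2 in P = 408.09 kg/s.
monomer in E: m_A = 267×0.731 + (1−0.176)·(1−0.505)·m_A, so m_A = 195.18/0.5921 = 329.62 kg/s.
E = 329.62 + 408.09 = 737.71 kg/s.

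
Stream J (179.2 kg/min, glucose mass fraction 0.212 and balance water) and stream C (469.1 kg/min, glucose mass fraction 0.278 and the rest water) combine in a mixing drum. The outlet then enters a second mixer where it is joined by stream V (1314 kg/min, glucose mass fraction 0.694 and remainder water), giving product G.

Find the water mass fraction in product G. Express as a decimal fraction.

Overall, product flow = 1962.3 kg/min.
water in = 179.2×0.788 + 469.1×0.722 + 1314×0.306 = 881.98 kg/min.
water fraction in G = 0.449.

0.449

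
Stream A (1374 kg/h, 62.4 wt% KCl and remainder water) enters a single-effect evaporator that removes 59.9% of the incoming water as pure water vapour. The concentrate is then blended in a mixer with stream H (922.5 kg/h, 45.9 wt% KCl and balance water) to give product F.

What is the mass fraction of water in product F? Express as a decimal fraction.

0.355

Vapour removed = 0.599×0.376×1374 = 309.46 kg/h; concentrate = 1064.5 kg/h.
water reaching the mixer = 207.17 (from concentrate) + 922.5×0.541 = 706.24 kg/h.
Product flow = 1064.5 + 922.5 = 1987 kg/h; water fraction = 0.355.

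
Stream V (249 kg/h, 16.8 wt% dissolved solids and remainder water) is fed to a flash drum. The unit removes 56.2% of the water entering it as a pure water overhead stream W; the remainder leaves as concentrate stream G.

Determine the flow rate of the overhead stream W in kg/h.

116.4 kg/h

water entering = 249×0.832 = 207.17 kg/h; overhead removed = 0.562×207.17 = 116.43 kg/h.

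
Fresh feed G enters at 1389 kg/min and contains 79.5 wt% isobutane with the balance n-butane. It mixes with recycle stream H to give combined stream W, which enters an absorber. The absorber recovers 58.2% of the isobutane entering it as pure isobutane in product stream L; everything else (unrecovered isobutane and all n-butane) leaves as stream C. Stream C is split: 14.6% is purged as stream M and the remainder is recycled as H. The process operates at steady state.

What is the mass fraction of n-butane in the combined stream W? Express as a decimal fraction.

n-butane enters only via G and leaves only via the purge: 1389×0.205 = 0.146×(n-butane in C), and the absorber passes all n-butane, so n-butane in W = n-butane in C = 1950.3 kg/min.
isobutane in W: m_A = 1389×0.795 + (1−0.146)·(1−0.582)·m_A, so m_A = 1104.3/0.6430 = 1717.3 kg/min.
W = 1717.3 + 1950.3 = 3667.6 kg/min.
n-butane fraction in W = 1950.3/3667.6 = 0.532.

0.532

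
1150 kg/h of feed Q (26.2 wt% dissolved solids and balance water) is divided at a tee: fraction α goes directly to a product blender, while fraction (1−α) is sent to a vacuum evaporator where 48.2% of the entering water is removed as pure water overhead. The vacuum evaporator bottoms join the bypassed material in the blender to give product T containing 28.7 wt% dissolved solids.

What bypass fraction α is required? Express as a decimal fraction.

All 1150×0.262 = 301.3 kg/h of dissolved solids reaches T, so T = 301.3/0.287 = 1049.8 kg/h and vapour = 100.17 kg/h.
The evaporator receives (1−α)·1150 of feed at 0.738 water and removes 0.482 of that water:
0.482×0.738×(1−α)×1150 = 100.17
(1−α) = 100.17/409.07 = 0.2449;  α = 0.7551.

0.755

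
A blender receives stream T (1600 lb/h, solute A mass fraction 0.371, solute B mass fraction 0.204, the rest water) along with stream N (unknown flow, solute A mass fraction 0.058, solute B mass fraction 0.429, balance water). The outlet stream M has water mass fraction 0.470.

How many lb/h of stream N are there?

1674 lb/h

Let N be the unknown flow. Total out = 1600 + N.
water balance: 680 + 0.513·N = 0.470·(1600 + N)
(0.513 − 0.470)·N = 0.470×1600 − 680 = 72
N = 72 / 0.043 = 1674.4 lb/h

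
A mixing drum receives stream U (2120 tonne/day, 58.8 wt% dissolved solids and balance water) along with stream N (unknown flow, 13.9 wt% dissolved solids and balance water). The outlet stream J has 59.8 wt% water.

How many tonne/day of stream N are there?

Let N be the unknown flow. Total out = 2120 + N.
water balance: 873.44 + 0.861·N = 0.598·(2120 + N)
(0.861 − 0.598)·N = 0.598×2120 − 873.44 = 394.32
N = 394.32 / 0.263 = 1499.3 tonne/day

1499 tonne/day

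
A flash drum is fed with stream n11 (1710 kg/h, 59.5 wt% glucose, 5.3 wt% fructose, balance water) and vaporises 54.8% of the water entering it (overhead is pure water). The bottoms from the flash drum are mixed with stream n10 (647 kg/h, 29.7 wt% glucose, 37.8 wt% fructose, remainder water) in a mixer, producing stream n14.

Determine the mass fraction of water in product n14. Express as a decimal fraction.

Vapour removed = 0.548×0.352×1710 = 329.85 kg/h; concentrate = 1380.1 kg/h.
water reaching the mixer = 272.07 (from concentrate) + 647×0.325 = 482.34 kg/h.
Product flow = 1380.1 + 647 = 2027.1 kg/h; water fraction = 0.238.

0.238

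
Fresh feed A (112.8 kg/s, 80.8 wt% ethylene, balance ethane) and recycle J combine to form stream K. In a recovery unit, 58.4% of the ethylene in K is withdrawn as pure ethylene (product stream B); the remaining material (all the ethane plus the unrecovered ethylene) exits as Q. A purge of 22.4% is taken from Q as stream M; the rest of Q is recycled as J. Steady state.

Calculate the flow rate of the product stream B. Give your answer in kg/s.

78.6 kg/s

ethylene in K: m_A = 112.8×0.808 + (1−0.224)·(1−0.584)·m_A, so m_A = 91.142/0.6772 = 134.59 kg/s.
Product B = 0.584×134.59 = 78.601 kg/s.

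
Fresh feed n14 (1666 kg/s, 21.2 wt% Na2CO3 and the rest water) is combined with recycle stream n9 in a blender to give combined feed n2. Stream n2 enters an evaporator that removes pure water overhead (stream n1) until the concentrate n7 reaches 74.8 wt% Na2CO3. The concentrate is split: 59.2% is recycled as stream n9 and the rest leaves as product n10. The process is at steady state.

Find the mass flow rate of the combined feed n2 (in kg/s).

Overall Na2CO3 balance (none leaves overhead): Na2CO3 in fresh feed = Na2CO3 in product, i.e. 1666×0.212 = (1−0.592)·n7·0.748.
n7 = 353.19/(0.748×0.408) = 1157.3 kg/s.
Recycle n9 = 0.592×1157.3 = 685.13 kg/s.
Combined feed n2 = 1666 + 685.13 = 2351.1 kg/s.

2351 kg/s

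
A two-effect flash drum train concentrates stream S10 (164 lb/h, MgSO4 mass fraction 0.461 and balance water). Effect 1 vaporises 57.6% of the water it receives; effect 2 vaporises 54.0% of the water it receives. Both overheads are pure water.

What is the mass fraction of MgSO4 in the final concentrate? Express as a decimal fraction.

0.814

water in feed = 164×0.539 = 88.396 lb/h.
After stage 1: water left = (1−0.576)×88.396 = 37.48; stream total = 113.08 lb/h.
After stage 2: water left = (1−0.540)×37.48 = 17.241; final concentrate = 92.845 lb/h.
MgSO4 fraction = 75.604/92.845 = 0.814.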